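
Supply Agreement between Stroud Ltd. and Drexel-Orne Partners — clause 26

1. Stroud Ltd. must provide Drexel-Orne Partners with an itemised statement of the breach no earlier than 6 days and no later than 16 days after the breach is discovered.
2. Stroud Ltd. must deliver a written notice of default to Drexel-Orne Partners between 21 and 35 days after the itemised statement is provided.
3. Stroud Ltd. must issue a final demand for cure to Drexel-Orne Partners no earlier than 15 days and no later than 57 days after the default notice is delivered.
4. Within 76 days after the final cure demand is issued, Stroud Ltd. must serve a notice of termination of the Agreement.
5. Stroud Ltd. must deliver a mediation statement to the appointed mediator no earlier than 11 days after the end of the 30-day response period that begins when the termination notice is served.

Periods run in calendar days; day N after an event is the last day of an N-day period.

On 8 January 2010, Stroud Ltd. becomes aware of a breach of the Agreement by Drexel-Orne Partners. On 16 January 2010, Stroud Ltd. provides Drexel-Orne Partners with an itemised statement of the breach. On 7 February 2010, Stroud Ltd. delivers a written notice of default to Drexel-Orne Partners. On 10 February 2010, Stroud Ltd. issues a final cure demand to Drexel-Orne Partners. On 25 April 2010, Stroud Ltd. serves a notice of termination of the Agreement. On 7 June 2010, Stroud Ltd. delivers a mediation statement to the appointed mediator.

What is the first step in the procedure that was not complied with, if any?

Step 3

Step 1 — 6 and 16 days from 8 January 2010 (when the breach is discovered) are 14 January 2010 and 24 January 2010 respectively; 16 January 2010 falls inside that range.
Step 2 — 21 and 35 days from 16 January 2010 (when the itemised statement is provided) are 6 February 2010 and 20 February 2010 respectively; done 7 February 2010 — within the window.
Step 3 — 15 and 57 days from 7 February 2010 (when the default notice is delivered) are 22 February 2010 and 5 April 2010 respectively; done 10 February 2010 — 12 days before the window opened.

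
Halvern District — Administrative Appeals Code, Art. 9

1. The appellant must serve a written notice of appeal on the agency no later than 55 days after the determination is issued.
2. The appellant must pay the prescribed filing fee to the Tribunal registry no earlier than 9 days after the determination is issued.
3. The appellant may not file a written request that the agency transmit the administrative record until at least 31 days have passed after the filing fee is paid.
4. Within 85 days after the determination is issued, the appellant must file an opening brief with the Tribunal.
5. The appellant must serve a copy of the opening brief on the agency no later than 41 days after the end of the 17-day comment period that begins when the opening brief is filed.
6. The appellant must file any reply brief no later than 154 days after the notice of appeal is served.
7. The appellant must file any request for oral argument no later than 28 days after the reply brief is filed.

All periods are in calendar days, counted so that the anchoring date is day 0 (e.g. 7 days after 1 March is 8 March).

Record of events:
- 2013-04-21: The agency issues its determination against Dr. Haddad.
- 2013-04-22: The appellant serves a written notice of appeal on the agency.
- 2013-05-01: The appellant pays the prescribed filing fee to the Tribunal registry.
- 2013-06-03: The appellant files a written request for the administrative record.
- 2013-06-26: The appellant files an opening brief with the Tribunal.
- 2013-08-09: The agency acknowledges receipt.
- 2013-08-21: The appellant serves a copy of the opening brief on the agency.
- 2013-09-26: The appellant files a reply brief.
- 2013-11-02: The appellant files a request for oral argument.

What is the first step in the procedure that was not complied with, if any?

Step 1 — counting 55 days from 2013-04-21 (when the determination is issued) gives a deadline of 2013-06-15; completed 2013-04-22, before the deadline.
Step 2 — must wait 9 days from 2013-04-21 (when the determination is issued), so not before 2013-04-30; 2013-05-01 is on or after that date.
Step 3 — must wait 31 days from 2013-05-01 (when the filing fee is paid), so not before 2013-06-01; done 2013-06-03, after the minimum wait.
Step 4 — counting 85 days from 2013-04-21 (when the determination is issued) gives a deadline of 2013-07-15; 2013-06-26 is within that limit.
Step 5 — counting 41 days from 2013-07-13 (end of the 17-day comment period, which began when the opening brief is filed on 2013-06-26) gives a deadline of 2013-08-23; completed 2013-08-21, before the deadline.
Step 6 — counting 154 days from 2013-04-22 (when the notice of appeal is served) gives a deadline of 2013-09-23; not done until 2013-09-26, 3 days after the deadline.
Later steps need not be reached.

Step 6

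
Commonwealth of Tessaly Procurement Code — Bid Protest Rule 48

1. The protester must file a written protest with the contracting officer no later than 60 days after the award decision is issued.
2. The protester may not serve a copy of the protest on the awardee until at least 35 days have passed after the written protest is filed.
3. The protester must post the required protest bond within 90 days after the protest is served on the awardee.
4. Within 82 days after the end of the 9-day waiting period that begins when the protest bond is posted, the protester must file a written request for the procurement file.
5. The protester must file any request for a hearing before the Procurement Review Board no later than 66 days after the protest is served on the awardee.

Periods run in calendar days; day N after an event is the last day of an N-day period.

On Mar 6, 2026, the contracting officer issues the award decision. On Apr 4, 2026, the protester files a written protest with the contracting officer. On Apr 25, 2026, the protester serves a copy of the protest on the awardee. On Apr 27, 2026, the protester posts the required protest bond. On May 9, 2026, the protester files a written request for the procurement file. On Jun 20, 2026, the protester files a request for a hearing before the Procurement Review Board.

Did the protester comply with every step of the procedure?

Step 1: 60 days after Mar 6, 2026 (when the award decision is issued) is May 5, 2026; done Apr 4, 2026 — timely.
Step 2: the earliest permitted date is 35 days after Apr 4, 2026 (when the written protest is filed), i.e. May 9, 2026; done Apr 25, 2026 — 14 days too early.
The procedure was therefore not followed at step 2.

No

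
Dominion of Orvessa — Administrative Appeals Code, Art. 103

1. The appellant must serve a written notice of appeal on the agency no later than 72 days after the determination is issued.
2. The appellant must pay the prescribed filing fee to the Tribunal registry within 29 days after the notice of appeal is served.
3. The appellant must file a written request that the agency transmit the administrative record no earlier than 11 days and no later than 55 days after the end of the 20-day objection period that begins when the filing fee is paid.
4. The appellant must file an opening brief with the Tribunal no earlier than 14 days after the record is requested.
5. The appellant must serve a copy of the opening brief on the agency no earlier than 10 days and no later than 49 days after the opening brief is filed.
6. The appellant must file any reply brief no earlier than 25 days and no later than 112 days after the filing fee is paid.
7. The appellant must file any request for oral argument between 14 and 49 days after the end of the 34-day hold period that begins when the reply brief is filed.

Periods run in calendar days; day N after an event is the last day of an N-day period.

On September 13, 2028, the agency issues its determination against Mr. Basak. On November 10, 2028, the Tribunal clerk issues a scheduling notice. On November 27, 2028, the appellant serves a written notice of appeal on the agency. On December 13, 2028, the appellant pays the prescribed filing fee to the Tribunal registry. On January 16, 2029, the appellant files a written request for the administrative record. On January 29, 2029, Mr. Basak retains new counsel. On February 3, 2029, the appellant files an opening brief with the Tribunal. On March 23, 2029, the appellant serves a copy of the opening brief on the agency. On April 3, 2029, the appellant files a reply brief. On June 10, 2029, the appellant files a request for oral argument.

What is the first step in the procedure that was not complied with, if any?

(1) due by September 13, 2028 + 72 days = November 24, 2028; November 27, 2028 misses that deadline by 3 days.

Step 1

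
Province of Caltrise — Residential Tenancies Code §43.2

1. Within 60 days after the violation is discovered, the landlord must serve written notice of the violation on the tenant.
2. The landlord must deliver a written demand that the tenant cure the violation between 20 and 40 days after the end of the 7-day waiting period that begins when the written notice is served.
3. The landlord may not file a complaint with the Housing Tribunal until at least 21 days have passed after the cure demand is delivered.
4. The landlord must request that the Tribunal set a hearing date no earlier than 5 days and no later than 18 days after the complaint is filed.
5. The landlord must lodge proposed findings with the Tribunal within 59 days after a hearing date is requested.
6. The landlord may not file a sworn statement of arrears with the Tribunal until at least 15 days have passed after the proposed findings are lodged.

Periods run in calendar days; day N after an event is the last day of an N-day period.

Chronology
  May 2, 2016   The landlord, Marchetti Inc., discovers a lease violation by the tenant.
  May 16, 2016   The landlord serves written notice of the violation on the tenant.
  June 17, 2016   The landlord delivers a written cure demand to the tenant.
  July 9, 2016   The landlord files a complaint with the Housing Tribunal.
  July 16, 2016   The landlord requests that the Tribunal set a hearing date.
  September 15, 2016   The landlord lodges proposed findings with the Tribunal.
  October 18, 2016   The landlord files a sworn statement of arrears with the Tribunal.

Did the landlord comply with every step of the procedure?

Step 1 — counting 60 days from May 2, 2016 (when the violation is discovered) gives a deadline of July 1, 2016; May 16, 2016 is within that limit.
Step 2 — 20 and 40 days from May 23, 2016 (end of the 7-day waiting period, which began when the written notice is served on May 16, 2016) are June 12, 2016 and July 2, 2016 respectively; June 17, 2016 falls inside that range.
Step 3 — must wait 21 days from June 17, 2016 (when the cure demand is delivered), so not before July 8, 2016; done July 9, 2016, after the minimum wait.
Step 4 — 5 and 18 days from July 9, 2016 (when the complaint is filed) are July 14, 2016 and July 27, 2016 respectively; done July 16, 2016 — within the window.
Step 5 — counting 59 days from July 16, 2016 (when a hearing date is requested) gives a deadline of September 13, 2016; not done until September 15, 2016, 2 days after the deadline.
The analysis stops there.

No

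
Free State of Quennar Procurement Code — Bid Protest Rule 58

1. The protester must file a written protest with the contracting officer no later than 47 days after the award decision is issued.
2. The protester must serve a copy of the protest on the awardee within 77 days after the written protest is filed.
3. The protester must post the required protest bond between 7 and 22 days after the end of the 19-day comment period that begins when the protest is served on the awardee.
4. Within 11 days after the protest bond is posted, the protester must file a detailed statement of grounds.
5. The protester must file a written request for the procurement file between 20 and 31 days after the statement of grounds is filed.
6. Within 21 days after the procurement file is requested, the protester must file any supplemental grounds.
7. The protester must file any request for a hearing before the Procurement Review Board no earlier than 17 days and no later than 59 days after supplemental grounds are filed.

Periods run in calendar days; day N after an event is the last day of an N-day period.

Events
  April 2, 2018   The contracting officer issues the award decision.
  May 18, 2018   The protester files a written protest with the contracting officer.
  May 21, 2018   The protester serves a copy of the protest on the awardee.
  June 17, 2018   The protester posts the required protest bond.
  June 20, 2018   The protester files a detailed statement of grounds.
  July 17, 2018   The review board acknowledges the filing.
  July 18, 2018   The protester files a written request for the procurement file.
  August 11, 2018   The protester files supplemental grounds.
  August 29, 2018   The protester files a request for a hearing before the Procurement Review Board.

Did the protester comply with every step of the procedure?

No

Step 1: 47 days after April 2, 2018 (when the award decision is issued) is May 19, 2018; completed May 18, 2018, before the deadline.
Step 2: 77 days after May 18, 2018 (when the written protest is filed) is August 3, 2018; completed May 21, 2018, before the deadline.
Step 3: the window is 7–22 days after June 9, 2018 (end of the 19-day comment period, which began when the protest is served on the awardee on May 21, 2018), so June 16, 2018 through July 1, 2018; done June 17, 2018, which is between those dates.
Step 4: 11 days after June 17, 2018 (when the protest bond is posted) is June 28, 2018; done June 20, 2018 — timely.
Step 5: the window is 20–31 days after June 20, 2018 (when the statement of grounds is filed), so July 10, 2018 through July 21, 2018; done July 18, 2018 — within the window.
Step 6: 21 days after July 18, 2018 (when the procurement file is requested) is August 8, 2018; done August 11, 2018 — 3 days late.
The analysis stops there.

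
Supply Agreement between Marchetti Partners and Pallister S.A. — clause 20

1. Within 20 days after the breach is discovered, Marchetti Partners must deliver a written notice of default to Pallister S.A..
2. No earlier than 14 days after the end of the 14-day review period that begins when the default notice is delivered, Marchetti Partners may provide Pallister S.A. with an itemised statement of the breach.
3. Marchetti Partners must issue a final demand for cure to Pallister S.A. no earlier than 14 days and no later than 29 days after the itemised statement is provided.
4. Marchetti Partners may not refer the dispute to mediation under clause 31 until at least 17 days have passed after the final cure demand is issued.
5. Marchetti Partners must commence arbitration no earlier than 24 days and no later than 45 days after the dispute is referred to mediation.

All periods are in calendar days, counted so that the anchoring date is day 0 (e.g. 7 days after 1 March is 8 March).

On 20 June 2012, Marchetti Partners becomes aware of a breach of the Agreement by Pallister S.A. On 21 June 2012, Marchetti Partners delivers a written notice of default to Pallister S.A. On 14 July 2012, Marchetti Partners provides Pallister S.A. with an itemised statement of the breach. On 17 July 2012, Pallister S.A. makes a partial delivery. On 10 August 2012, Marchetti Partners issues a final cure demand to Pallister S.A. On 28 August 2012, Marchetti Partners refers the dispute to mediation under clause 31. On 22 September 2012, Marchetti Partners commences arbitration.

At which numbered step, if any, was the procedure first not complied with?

Step 2

Step 1: 20 days after 20 June 2012 (when the breach is discovered) is 10 July 2012; completed 21 June 2012, before the deadline.
Step 2: the earliest permitted date is 14 days after 5 July 2012 (end of the 14-day review period, which began when the default notice is delivered on 21 June 2012), i.e. 19 July 2012; done 14 July 2012 — 5 days too early.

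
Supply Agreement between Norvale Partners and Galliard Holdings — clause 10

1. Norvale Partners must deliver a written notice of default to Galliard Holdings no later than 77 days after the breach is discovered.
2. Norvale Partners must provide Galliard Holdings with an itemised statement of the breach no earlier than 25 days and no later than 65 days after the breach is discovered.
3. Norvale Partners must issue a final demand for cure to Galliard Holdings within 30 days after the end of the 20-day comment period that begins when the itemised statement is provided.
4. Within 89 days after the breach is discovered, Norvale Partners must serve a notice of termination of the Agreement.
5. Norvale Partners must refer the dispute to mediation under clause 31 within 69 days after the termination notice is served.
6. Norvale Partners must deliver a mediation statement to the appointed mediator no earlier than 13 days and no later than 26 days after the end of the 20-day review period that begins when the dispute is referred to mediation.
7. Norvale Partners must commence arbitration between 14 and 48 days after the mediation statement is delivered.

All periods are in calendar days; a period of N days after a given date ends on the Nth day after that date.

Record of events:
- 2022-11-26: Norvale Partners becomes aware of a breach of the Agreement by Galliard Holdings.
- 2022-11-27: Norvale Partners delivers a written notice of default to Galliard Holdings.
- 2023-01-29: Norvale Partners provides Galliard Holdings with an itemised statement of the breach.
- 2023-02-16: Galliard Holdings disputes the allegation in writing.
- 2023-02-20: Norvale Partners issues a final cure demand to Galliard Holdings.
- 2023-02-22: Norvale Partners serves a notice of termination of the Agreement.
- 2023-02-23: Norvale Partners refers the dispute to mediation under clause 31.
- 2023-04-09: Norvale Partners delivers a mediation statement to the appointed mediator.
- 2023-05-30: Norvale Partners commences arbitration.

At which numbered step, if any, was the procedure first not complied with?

Step 1: 77 days after 2022-11-26 (when the breach is discovered) is 2023-02-11; done 2022-11-27 — timely.
Step 2: the window is 25–65 days after 2022-11-26 (when the breach is discovered), so 2022-12-21 through 2023-01-30; done 2023-01-29, which is between those dates.
Step 3: 30 days after 2023-02-18 (end of the 20-day comment period, which began when the itemised statement is provided on 2023-01-29) is 2023-03-20; completed 2023-02-20, before the deadline.
Step 4: 89 days after 2022-11-26 (when the breach is discovered) is 2023-02-23; 2023-02-22 is within that limit.
Step 5: 69 days after 2023-02-22 (when the termination notice is served) is 2023-05-02; done 2023-02-23 — timely.
Step 6: the window is 13–26 days after 2023-03-15 (end of the 20-day review period, which began when the dispute is referred to mediation on 2023-02-23), so 2023-03-28 through 2023-04-10; 2023-04-09 falls inside that range.
Step 7: the window is 14–48 days after 2023-04-09 (when the mediation statement is delivered), so 2023-04-23 through 2023-05-27; done 2023-05-30 — 3 days after the window closed.

Step 7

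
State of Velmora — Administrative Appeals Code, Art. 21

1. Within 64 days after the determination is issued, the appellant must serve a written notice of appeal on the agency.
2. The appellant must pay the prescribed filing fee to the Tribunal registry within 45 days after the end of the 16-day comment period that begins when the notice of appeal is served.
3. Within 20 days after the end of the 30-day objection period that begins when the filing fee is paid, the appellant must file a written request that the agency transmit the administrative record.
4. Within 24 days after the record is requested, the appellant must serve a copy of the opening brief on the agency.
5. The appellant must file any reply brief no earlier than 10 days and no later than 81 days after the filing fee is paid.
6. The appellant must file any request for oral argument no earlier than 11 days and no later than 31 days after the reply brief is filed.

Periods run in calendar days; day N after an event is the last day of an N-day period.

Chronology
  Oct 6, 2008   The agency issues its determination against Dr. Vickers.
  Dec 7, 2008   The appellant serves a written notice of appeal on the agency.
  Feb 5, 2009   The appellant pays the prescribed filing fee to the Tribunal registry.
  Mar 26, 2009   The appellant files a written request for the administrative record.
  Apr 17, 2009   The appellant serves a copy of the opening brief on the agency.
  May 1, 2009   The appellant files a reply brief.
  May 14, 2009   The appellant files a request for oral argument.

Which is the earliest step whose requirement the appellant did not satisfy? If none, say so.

Step 5

(1) due by Oct 6, 2008 + 64 days = Dec 9, 2008; completed Dec 7, 2008, before the deadline.
(2) due by Dec 23, 2008 + 45 days = Feb 6, 2009; Feb 5, 2009 is within that limit.
(3) due by Mar 7, 2009 + 20 days = Mar 27, 2009; done Mar 26, 2009 — timely.
(4) due by Mar 26, 2009 + 24 days = Apr 19, 2009; Apr 17, 2009 is within that limit.
(5) the permitted window runs from Feb 5, 2009 + 10 = Feb 15, 2009 to Feb 5, 2009 + 81 = Apr 27, 2009; done May 1, 2009 — 4 days after the window closed.
The procedure was therefore not followed at step 5.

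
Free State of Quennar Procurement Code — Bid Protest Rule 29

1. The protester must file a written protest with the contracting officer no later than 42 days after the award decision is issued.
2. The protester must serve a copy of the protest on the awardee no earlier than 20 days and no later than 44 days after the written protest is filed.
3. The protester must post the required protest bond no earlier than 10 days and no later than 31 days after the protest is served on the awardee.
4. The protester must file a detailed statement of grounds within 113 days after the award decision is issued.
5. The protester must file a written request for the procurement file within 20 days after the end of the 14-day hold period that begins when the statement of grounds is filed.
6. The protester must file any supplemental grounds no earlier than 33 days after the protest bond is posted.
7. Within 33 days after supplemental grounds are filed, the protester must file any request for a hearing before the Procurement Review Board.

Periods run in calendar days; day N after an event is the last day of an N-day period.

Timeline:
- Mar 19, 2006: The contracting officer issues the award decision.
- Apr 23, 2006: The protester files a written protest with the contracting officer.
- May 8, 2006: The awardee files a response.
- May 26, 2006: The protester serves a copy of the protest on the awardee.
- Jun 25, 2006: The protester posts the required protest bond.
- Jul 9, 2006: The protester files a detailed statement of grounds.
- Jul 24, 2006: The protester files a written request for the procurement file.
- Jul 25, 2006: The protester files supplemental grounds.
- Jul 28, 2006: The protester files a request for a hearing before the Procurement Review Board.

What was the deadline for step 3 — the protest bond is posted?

Jun 26, 2006

Step 3 runs from May 26, 2006, when the protest is served on the awardee. The window is 10–31 days after May 26, 2006; it closes on Jun 26, 2006.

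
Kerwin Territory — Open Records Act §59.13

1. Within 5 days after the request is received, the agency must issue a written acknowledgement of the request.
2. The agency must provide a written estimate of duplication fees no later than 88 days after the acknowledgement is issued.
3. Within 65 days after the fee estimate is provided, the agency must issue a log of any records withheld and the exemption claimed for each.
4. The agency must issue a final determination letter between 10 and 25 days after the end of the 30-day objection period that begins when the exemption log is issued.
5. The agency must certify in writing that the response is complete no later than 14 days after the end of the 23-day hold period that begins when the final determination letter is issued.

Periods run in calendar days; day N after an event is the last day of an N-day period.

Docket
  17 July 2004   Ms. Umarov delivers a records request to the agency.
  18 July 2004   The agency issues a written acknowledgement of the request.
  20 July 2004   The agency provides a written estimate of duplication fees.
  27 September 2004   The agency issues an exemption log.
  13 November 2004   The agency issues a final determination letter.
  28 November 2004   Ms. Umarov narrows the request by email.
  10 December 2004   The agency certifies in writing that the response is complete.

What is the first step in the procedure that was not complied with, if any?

Step 3

Step 1: 5 days after 17 July 2004 (when the request is received) is 22 July 2004; done 18 July 2004 — timely.
Step 2: 88 days after 18 July 2004 (when the acknowledgement is issued) is 14 October 2004; completed 20 July 2004, before the deadline.
Step 3: 65 days after 20 July 2004 (when the fee estimate is provided) is 23 September 2004; not done until 27 September 2004, 4 days after the deadline.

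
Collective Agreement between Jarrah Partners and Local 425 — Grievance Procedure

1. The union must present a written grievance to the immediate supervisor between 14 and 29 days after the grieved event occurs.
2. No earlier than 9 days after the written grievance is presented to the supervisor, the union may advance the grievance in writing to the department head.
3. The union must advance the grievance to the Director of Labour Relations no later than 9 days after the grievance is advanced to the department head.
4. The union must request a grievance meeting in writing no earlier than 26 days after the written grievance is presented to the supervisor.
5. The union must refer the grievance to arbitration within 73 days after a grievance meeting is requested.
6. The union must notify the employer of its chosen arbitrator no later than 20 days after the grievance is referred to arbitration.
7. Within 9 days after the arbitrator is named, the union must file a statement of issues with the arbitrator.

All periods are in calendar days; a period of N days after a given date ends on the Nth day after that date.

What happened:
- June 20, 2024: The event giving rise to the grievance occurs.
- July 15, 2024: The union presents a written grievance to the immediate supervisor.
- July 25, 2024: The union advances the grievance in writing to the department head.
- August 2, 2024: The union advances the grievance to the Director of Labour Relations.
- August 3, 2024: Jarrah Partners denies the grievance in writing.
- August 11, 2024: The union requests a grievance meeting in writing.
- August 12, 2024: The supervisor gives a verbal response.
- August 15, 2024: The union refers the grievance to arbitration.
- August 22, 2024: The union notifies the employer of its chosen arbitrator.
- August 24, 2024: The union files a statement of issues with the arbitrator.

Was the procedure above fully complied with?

(1) the permitted window runs from June 20, 2024 + 14 = July 4, 2024 to June 20, 2024 + 29 = July 19, 2024; done July 15, 2024, which is between those dates.
(2) permitted from July 15, 2024 + 9 days = July 24, 2024 onward; July 25, 2024 is on or after that date.
(3) due by July 25, 2024 + 9 days = August 3, 2024; August 2, 2024 is within that limit.
(4) permitted from July 15, 2024 + 26 days = August 10, 2024 onward; done August 11, 2024, after the minimum wait.
(5) due by August 11, 2024 + 73 days = October 23, 2024; done August 15, 2024 — timely.
(6) due by August 15, 2024 + 20 days = September 4, 2024; completed August 22, 2024, before the deadline.
(7) due by August 22, 2024 + 9 days = August 31, 2024; done August 24, 2024 — timely.

Yes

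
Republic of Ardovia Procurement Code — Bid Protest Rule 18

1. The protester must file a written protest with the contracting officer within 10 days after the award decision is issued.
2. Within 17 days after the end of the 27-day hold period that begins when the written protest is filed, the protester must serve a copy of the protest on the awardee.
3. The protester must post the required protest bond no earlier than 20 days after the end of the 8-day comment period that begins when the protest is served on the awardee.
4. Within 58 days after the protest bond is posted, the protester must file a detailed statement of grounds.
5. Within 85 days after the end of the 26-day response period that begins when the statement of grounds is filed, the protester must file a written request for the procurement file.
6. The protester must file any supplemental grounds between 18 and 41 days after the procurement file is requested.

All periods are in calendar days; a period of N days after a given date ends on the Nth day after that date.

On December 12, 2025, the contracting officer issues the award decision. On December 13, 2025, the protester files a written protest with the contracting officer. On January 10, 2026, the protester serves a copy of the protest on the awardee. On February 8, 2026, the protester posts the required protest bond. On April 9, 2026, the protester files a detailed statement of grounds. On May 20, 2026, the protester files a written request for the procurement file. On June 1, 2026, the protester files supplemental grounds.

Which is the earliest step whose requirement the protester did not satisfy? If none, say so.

Step 4

(1) due by December 12, 2025 + 10 days = December 22, 2025; completed December 13, 2025, before the deadline.
(2) due by January 9, 2026 + 17 days = January 26, 2026; completed January 10, 2026, before the deadline.
(3) permitted from January 18, 2026 + 20 days = February 7, 2026 onward; February 8, 2026 is on or after that date.
(4) due by February 8, 2026 + 58 days = April 7, 2026; not done until April 9, 2026, 2 days after the deadline.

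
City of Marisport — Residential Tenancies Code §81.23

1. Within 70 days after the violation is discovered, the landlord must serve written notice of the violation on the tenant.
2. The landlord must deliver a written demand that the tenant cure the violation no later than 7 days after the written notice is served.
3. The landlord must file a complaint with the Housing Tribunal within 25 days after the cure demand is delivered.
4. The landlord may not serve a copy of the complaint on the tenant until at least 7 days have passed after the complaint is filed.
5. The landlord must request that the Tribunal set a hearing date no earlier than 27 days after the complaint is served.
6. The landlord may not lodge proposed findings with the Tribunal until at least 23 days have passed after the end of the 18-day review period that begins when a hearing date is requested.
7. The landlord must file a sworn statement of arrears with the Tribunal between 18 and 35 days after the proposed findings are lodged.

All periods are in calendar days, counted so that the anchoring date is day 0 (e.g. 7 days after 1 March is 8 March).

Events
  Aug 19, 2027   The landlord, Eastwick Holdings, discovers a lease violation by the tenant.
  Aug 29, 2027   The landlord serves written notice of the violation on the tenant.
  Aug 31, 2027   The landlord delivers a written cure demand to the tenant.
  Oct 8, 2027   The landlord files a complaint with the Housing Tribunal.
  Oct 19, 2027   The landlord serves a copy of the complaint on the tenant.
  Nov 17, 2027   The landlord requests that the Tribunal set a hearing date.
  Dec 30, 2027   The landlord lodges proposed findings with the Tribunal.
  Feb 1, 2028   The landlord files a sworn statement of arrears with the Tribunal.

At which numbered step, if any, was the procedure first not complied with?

Step 1: 70 days after Aug 19, 2027 (when the violation is discovered) is Oct 28, 2027; completed Aug 29, 2027, before the deadline.
Step 2: 7 days after Aug 29, 2027 (when the written notice is served) is Sep 5, 2027; done Aug 31, 2027 — timely.
Step 3: 25 days after Aug 31, 2027 (when the cure demand is delivered) is Sep 25, 2027; not done until Oct 8, 2027, 13 days after the deadline.
The procedure was therefore not followed at step 3.

Step 3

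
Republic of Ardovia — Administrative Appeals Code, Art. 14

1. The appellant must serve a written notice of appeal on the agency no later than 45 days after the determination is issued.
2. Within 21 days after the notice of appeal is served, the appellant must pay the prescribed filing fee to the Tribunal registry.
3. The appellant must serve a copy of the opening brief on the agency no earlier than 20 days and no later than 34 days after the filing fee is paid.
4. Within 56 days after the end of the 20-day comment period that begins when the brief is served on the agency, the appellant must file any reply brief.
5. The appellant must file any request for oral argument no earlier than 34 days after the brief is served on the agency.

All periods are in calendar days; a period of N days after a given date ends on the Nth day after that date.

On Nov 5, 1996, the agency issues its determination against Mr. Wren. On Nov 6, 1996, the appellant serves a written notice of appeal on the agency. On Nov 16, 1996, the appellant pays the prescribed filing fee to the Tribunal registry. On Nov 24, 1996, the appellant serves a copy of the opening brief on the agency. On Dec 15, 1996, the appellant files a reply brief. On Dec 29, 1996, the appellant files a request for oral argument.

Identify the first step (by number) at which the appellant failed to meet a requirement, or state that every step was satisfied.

Step 3

(1) due by Nov 5, 1996 + 45 days = Dec 20, 1996; completed Nov 6, 1996, before the deadline.
(2) due by Nov 6, 1996 + 21 days = Nov 27, 1996; Nov 16, 1996 is within that limit.
(3) the permitted window runs from Nov 16, 1996 + 20 = Dec 6, 1996 to Nov 16, 1996 + 34 = Dec 20, 1996; done Nov 24, 1996 — 12 days before the window opened.
That is the first point of non-compliance.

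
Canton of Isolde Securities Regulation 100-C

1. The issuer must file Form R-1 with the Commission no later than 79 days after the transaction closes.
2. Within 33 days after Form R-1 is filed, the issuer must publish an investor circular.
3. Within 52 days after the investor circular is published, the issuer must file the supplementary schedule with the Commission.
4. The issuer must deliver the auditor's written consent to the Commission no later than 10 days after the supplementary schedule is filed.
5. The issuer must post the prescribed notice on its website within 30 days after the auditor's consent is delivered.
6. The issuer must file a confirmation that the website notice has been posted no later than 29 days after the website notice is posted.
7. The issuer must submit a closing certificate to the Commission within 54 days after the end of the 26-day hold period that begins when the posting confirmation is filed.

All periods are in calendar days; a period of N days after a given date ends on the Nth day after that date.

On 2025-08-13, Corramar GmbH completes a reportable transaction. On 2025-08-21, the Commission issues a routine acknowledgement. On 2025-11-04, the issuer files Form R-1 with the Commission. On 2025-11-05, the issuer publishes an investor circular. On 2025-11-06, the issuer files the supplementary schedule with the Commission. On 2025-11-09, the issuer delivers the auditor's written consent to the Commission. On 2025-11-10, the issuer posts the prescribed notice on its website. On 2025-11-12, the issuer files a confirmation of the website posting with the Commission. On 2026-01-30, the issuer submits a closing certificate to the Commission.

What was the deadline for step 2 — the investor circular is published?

2025-12-07

Step 2 runs from 2025-11-04, when Form R-1 is filed. 33 days after 2025-11-04 is 2025-12-07.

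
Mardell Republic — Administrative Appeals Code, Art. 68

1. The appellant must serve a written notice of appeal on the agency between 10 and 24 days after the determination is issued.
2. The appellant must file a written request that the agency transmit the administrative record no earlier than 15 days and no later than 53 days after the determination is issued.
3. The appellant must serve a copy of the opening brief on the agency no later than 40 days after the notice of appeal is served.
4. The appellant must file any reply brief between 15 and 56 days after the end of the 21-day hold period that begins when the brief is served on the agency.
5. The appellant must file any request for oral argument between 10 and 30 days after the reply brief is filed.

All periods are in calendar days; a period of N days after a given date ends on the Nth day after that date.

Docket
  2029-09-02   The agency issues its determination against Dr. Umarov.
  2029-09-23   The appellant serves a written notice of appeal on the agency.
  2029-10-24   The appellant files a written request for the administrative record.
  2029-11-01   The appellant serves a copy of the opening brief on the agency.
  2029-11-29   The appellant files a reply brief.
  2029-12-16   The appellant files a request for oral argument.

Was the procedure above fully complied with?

Step 1: the window is 10–24 days after 2029-09-02 (when the determination is issued), so 2029-09-12 through 2029-09-26; done 2029-09-23 — within the window.
Step 2: the window is 15–53 days after 2029-09-02 (when the determination is issued), so 2029-09-17 through 2029-10-25; done 2029-10-24, which is between those dates.
Step 3: 40 days after 2029-09-23 (when the notice of appeal is served) is 2029-11-02; 2029-11-01 is within that limit.
Step 4: the window is 15–56 days after 2029-11-22 (end of the 21-day hold period, which began when the brief is served on the agency on 2029-11-01), so 2029-12-07 through 2030-01-17; done 2029-11-29 — 8 days before the window opened.

No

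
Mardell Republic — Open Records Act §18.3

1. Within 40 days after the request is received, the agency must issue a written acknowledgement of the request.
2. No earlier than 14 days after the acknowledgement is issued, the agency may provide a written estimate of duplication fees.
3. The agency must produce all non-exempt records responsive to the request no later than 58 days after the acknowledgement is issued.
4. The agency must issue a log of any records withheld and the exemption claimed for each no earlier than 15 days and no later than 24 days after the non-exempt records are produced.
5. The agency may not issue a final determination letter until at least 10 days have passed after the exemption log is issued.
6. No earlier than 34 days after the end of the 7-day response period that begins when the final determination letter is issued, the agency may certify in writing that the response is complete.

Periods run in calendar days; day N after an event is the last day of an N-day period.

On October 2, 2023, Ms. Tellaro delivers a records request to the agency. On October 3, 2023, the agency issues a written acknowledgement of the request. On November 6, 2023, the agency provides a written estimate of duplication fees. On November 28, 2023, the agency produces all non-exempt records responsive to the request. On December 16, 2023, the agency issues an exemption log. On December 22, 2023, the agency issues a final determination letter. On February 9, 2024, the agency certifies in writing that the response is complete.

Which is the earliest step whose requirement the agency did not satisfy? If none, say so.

Step 5

(1) due by October 2, 2023 + 40 days = November 11, 2023; October 3, 2023 is within that limit.
(2) permitted from October 3, 2023 + 14 days = October 17, 2023 onward; done November 6, 2023 — permitted.
(3) due by October 3, 2023 + 58 days = November 30, 2023; November 28, 2023 is within that limit.
(4) the permitted window runs from November 28, 2023 + 15 = December 13, 2023 to November 28, 2023 + 24 = December 22, 2023; done December 16, 2023 — within the window.
(5) permitted from December 16, 2023 + 10 days = December 26, 2023 onward; done December 22, 2023 — 4 days too early.
The analysis stops there.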